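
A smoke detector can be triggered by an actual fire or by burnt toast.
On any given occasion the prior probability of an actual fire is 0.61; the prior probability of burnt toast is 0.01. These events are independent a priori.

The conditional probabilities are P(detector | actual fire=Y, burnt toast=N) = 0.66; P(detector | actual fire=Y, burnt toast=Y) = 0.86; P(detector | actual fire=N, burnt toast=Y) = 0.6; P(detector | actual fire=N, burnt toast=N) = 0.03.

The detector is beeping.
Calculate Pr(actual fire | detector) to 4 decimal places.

Pr(actual fire | detector) ≈ 0.9667

For the numerator, keep only actual fire=true terms: 0.398574 + 0.005246 = 0.403820
The normalizing constant is 0.03·0.39·0.99 + 0.6·0.39·0.01 + 0.66·0.61·0.99 + 0.86·0.61·0.01 = 0.417743
Posterior = 0.403820 / 0.417743 ≈ 0.9667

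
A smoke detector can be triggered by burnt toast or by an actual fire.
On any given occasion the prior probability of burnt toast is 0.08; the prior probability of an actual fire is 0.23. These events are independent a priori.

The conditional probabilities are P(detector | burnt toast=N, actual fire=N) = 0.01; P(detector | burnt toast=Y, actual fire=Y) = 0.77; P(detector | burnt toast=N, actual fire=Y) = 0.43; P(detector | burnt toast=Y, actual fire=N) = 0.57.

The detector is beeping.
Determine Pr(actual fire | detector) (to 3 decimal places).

Pr(actual fire | detector) ≈ 0.714

Weight on actual fire=true, given the evidence: 0.090988 + 0.014168 = 0.105156
The normalizing constant is 0.01×0.92×0.77 + 0.43×0.92×0.23 + 0.57×0.08×0.77 + 0.77×0.08×0.23 = 0.147352
Posterior = 0.105156 / 0.147352 ≈ 0.714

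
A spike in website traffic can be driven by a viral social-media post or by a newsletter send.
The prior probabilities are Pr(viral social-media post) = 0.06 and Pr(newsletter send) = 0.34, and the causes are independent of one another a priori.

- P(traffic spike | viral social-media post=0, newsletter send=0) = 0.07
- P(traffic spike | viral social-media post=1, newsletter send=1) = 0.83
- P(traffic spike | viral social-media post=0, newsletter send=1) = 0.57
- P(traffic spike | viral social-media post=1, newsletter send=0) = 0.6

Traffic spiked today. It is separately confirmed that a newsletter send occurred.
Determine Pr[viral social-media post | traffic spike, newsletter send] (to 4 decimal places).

Pr[viral social-media post | traffic spike, newsletter send] ≈ 0.0850

P(traffic spike | newsletter send) = 0.57·0.94 + 0.83·0.06 = 0.535800 + 0.049800 = 0.585600
The viral social-media post-present share is 0.83·0.06 = 0.049800.
Hence the posterior is 0.049800/0.585600 ≈ 0.0850.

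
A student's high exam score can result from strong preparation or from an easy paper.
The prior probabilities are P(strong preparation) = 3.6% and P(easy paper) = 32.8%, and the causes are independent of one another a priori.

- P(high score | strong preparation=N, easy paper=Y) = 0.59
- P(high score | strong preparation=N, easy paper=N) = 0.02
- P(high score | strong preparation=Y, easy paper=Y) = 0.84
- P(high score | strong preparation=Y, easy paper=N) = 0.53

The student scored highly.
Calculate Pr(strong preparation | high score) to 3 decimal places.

P(high score) = 0.02×0.964×0.672 + 0.59×0.964×0.328 + 0.53×0.036×0.672 + 0.84×0.036×0.328 = 0.012956 + 0.186553 + 0.012822 + 0.009919 = 0.222250
Of this, 0.022741 comes from 0.012822 + 0.009919 (the strong preparation=true cases).
So P(strong preparation | high score) = 0.022741/0.222250 ≈ 0.102.

Pr(strong preparation | high score) ≈ 0.102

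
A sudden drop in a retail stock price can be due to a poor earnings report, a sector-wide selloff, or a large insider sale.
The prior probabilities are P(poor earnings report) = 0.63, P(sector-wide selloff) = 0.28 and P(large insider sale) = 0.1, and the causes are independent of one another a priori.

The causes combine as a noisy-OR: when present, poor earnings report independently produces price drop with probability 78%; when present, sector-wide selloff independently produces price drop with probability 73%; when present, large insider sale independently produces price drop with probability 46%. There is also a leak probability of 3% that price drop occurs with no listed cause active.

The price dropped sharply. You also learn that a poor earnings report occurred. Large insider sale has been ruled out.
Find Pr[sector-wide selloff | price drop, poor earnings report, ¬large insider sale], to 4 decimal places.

Under noisy-OR, P(price drop | causes) = 1 − (1−0.03)·∏(1−qᵢ) over the active causes.
For the numerator, keep only sector-wide selloff=true terms: 0.942382·0.28 = 0.263867
Normalizer over all consistent configurations: 0.7866·0.72 + 0.942382·0.28 = 0.830219
P(sector-wide selloff | price drop, poor earnings report, ¬large insider sale) = 0.263867/0.830219 ≈ 0.3178

Pr[sector-wide selloff | price drop, poor earnings report, ¬large insider sale] ≈ 0.3178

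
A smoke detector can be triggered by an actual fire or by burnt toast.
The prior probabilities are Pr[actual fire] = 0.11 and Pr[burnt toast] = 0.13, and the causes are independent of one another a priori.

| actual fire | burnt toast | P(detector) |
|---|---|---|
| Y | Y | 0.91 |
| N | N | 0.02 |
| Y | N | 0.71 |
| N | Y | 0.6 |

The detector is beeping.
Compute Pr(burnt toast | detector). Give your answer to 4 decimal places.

Enumerate the 4 (actual fire, burnt toast) configurations and weight by the priors:
  P(detector) = 0.02*0.89*0.87 + 0.6*0.89*0.13 + 0.71*0.11*0.87 + 0.91*0.11*0.13
        = 0.015486 + 0.069420 + 0.067947 + 0.013013 = 0.165866
Configurations with burnt toast contribute 0.082433, so
  P(burnt toast | detector) = 0.082433 / 0.165866 ≈ 0.4970

Pr(burnt toast | detector) ≈ 0.4970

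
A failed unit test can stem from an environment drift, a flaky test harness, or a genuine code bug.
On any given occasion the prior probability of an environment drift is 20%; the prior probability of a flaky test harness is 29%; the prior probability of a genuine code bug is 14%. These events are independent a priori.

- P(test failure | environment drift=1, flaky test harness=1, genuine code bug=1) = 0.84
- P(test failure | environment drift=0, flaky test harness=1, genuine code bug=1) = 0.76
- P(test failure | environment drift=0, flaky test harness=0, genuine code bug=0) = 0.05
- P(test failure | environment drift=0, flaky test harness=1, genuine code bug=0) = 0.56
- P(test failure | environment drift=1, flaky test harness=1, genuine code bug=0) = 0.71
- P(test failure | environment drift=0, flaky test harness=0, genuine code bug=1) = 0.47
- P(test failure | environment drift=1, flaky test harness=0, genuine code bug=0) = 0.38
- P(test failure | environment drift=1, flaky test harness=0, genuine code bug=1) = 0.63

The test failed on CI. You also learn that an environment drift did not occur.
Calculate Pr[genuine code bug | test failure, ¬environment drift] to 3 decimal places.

By total probability over the 4 (flaky test harness, genuine code bug) configurations:
  P(test failure | ¬environment drift) = 0.05*0.71*0.86 + 0.47*0.71*0.14 + 0.56*0.29*0.86 + 0.76*0.29*0.14
        = 0.030530 + 0.046718 + 0.139664 + 0.030856 = 0.247768
Keeping only the genuine code bug-present terms gives 0.077574, so
  P(genuine code bug | test failure, ¬environment drift) = 0.077574 / 0.247768 ≈ 0.313

Pr[genuine code bug | test failure, ¬environment drift] ≈ 0.313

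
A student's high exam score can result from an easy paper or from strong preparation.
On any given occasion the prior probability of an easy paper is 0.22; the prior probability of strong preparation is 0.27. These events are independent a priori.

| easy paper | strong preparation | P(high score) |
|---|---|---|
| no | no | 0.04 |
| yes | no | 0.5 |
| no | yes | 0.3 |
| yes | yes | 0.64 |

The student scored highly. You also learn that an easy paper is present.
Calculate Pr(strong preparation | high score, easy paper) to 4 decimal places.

Enumerate both values of strong preparation and weight by the priors:
  P(high score | easy paper) = 0.5×0.73 + 0.64×0.27
        = 0.365000 + 0.172800 = 0.537800
The terms with strong preparation present sum to 0.172800, so
  P(strong preparation | high score, easy paper) = 0.172800 / 0.537800 ≈ 0.3213

Pr(strong preparation | high score, easy paper) ≈ 0.3213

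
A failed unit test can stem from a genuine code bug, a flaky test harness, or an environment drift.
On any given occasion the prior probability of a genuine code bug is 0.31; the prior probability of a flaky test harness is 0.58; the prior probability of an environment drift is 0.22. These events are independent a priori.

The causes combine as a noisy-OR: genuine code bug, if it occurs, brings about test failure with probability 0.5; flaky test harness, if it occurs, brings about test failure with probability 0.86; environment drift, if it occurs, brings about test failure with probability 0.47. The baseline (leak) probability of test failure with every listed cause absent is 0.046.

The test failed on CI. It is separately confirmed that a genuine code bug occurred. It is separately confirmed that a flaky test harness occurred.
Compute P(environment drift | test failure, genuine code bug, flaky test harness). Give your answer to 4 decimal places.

P(environment drift | test failure, genuine code bug, flaky test harness) ≈ 0.2257

Under noisy-OR, P(test failure | causes) = 1 − (1−0.046)·∏(1−qᵢ) over the active causes.
Sum P(test failure|·) weighted by the priors over both values of environment drift:
  P(test failure | genuine code bug, flaky test harness) = 0.93322·0.78 + 0.964607·0.22
        = 0.727912 + 0.212214 = 0.940126
The terms with environment drift present sum to 0.212214, so
  P(environment drift | test failure, genuine code bug, flaky test harness) = 0.212214 / 0.940126 ≈ 0.2257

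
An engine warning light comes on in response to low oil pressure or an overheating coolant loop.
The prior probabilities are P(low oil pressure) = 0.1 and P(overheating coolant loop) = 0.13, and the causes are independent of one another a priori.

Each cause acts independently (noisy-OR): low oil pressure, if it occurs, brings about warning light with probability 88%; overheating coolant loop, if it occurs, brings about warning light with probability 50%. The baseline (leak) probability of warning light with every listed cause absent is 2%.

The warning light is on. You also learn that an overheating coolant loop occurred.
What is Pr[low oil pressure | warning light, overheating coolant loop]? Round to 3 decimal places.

Under noisy-OR, P(warning light | causes) = 1 − (1−0.02)·∏(1−qᵢ) over the active causes.
P(warning light | overheating coolant loop) = 0.51×0.9 + 0.9412×0.1 = 0.459000 + 0.094120 = 0.553120
The low oil pressure-present share is 0.9412×0.1 = 0.094120.
Hence the posterior is 0.094120/0.553120 ≈ 0.170.

Pr[low oil pressure | warning light, overheating coolant loop] ≈ 0.170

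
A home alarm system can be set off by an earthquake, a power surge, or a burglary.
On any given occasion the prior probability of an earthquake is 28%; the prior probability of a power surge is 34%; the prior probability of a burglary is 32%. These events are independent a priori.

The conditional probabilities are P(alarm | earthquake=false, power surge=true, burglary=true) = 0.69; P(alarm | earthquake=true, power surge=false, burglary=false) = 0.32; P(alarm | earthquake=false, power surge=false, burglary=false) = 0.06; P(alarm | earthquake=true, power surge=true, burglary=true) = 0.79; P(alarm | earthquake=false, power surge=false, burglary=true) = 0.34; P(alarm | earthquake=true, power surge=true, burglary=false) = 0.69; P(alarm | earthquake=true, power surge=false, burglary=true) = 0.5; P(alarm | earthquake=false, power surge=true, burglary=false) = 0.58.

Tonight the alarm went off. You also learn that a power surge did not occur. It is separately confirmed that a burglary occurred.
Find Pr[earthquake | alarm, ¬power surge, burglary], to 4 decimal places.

Weight on earthquake=true, given the evidence: 0.5·0.28 = 0.140000
Normalizer over all consistent configurations: 0.34·0.72 + 0.5·0.28 = 0.384800
P(earthquake | alarm, ¬power surge, burglary) = 0.140000/0.384800 ≈ 0.3638

Pr[earthquake | alarm, ¬power surge, burglary] ≈ 0.3638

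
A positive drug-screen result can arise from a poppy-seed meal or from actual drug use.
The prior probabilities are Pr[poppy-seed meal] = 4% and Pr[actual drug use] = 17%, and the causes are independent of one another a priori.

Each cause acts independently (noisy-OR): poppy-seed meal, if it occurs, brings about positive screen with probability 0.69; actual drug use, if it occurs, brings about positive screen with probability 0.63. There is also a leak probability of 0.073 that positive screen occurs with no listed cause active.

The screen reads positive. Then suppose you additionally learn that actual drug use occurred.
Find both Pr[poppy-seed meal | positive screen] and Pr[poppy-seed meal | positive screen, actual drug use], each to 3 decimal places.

Under noisy-OR, P(positive screen | causes) = 1 − (1−0.073)·∏(1−qᵢ) over the active causes.
Sum P(positive screen|·) weighted by the priors over the 4 (poppy-seed meal, actual drug use) configurations:
  P(positive screen) = 0.073×0.96×0.83 + 0.65701×0.96×0.17 + 0.71263×0.04×0.83 + 0.893673×0.04×0.17
        = 0.058166 + 0.107224 + 0.023659 + 0.006077 = 0.195126
Configurations with poppy-seed meal contribute 0.029736, so
  P(poppy-seed meal | positive screen) = 0.029736 / 0.195126 ≈ 0.152

With the extra evidence:
Numerator (weight on configurations with poppy-seed meal): 0.893673×0.04 = 0.035747
Denominator P(positive screen | actual drug use): 0.65701×0.96 + 0.893673×0.04 = 0.666477
P(poppy-seed meal | positive screen, actual drug use) = 0.035747/0.666477 ≈ 0.054

Pr[poppy-seed meal | positive screen] ≈ 0.152; Pr[poppy-seed meal | positive screen, actual drug use] ≈ 0.054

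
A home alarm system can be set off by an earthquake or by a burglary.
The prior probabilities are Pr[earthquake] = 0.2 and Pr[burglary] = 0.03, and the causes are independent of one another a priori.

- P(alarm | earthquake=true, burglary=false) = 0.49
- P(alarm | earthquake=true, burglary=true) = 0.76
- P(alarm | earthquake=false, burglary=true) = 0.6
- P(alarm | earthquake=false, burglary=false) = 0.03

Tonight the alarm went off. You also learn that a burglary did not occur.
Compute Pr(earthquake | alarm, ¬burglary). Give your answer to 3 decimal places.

Sum P(alarm|·) weighted by the priors over both values of earthquake:
  P(alarm | ¬burglary) = 0.03·0.8 + 0.49·0.2
        = 0.024000 + 0.098000 = 0.122000
Keeping only the earthquake-present terms gives 0.098000, so
  P(earthquake | alarm, ¬burglary) = 0.098000 / 0.122000 ≈ 0.803

Pr(earthquake | alarm, ¬burglary) ≈ 0.803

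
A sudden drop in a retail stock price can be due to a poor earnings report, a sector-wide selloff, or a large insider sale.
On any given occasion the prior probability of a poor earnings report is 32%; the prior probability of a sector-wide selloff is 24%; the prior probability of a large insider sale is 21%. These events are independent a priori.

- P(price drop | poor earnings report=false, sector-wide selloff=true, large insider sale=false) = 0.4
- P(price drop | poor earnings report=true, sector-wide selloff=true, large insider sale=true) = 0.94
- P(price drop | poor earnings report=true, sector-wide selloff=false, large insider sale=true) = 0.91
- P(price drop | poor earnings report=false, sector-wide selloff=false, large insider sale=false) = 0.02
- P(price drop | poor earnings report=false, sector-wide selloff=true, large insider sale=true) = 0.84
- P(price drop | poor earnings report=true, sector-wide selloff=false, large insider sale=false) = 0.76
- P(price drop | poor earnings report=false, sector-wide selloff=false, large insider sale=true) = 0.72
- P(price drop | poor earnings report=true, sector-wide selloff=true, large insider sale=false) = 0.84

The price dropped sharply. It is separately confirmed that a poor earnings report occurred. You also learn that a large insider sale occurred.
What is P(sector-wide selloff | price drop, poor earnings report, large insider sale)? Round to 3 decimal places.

P(sector-wide selloff | price drop, poor earnings report, large insider sale) ≈ 0.246

P(price drop | poor earnings report, large insider sale) = 0.91×0.76 + 0.94×0.24 = 0.691600 + 0.225600 = 0.917200
The sector-wide selloff-present share is 0.94×0.24 = 0.225600.
P(sector-wide selloff | price drop, poor earnings report, large insider sale) = 0.225600 / 0.917200 ≈ 0.246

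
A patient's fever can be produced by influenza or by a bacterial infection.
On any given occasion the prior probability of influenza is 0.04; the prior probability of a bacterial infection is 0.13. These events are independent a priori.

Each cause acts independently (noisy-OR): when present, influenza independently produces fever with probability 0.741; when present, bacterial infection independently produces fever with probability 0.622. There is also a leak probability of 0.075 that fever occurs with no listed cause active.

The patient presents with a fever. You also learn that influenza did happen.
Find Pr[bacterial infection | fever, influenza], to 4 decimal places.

Under noisy-OR, P(fever | causes) = 1 − (1−0.075)·∏(1−qᵢ) over the active causes.
P(fever | influenza) = 0.760425·0.87 + 0.909441·0.13 = 0.661570 + 0.118227 = 0.779797
Of this, 0.118227 comes from 0.909441·0.13 (the bacterial infection=true cases).
P(bacterial infection | fever, influenza) = 0.118227 / 0.779797 ≈ 0.1516

Pr[bacterial infection | fever, influenza] ≈ 0.1516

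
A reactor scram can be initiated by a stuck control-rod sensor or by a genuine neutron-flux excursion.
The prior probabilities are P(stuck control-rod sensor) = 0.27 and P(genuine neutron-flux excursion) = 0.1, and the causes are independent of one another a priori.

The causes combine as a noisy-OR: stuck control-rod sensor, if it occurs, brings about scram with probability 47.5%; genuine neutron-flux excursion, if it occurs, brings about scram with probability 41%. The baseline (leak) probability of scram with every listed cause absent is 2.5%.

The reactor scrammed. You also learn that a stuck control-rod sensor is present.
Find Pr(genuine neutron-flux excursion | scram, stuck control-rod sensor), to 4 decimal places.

Pr(genuine neutron-flux excursion | scram, stuck control-rod sensor) ≈ 0.1371

Under noisy-OR, P(scram | causes) = 1 − (1−0.025)·∏(1−qᵢ) over the active causes.
Sum P(scram|·) weighted by the priors over both values of genuine neutron-flux excursion:
  P(scram | stuck control-rod sensor) = 0.488125·0.9 + 0.697994·0.1
        = 0.439312 + 0.069799 = 0.509111
Keeping only the genuine neutron-flux excursion-present terms gives 0.069799, so
  P(genuine neutron-flux excursion | scram, stuck control-rod sensor) = 0.069799 / 0.509111 ≈ 0.1371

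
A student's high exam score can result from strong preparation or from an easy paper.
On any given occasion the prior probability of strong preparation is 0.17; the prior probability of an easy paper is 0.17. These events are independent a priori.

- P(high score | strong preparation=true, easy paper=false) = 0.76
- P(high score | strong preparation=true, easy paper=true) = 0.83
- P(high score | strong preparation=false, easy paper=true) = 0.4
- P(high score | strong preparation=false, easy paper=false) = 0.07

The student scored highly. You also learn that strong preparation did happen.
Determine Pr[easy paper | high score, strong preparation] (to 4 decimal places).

Pr[easy paper | high score, strong preparation] ≈ 0.1828

Numerator (weight on configurations with easy paper): 0.83·0.17 = 0.141100
Denominator P(high score | strong preparation): 0.76·0.83 + 0.83·0.17 = 0.771900
P(easy paper | high score, strong preparation) = 0.141100/0.771900 ≈ 0.1828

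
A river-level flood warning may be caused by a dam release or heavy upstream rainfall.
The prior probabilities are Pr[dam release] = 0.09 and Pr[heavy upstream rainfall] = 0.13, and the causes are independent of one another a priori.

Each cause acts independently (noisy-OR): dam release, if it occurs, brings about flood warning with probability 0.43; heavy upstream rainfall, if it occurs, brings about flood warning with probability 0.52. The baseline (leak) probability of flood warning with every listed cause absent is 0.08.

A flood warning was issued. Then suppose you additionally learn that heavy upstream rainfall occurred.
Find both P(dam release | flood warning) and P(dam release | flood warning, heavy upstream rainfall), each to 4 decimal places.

P(dam release | flood warning) ≈ 0.2622; P(dam release | flood warning, heavy upstream rainfall) ≈ 0.1170

Under noisy-OR, P(flood warning | causes) = 1 − (1−0.08)·∏(1−qᵢ) over the active causes.
P(flood warning) = 0.08·0.91·0.87 + 0.5584·0.91·0.13 + 0.4756·0.09·0.87 + 0.748288·0.09·0.13 = 0.063336 + 0.066059 + 0.037239 + 0.008755 = 0.175389
The dam release-present share is 0.037239 + 0.008755 = 0.045994.
Hence the posterior is 0.045994/0.175389 ≈ 0.2622.

Now condition on the additional information:
Sum P(flood warning|·) weighted by the priors over both values of dam release:
  P(flood warning | heavy upstream rainfall) = 0.5584·0.91 + 0.748288·0.09
        = 0.508144 + 0.067346 = 0.575490
The terms with dam release present sum to 0.067346, so
  P(dam release | flood warning, heavy upstream rainfall) = 0.067346 / 0.575490 ≈ 0.1170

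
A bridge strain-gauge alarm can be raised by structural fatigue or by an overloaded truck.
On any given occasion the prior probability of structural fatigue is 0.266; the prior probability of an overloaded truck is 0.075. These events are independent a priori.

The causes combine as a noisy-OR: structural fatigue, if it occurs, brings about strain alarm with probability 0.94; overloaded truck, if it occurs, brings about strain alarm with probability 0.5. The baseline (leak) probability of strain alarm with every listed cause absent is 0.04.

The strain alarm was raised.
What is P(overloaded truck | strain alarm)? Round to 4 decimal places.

Under noisy-OR, P(strain alarm | causes) = 1 − (1−0.04)·∏(1−qᵢ) over the active causes.
Enumerate the 4 (structural fatigue, overloaded truck) configurations and weight by the priors:
  P(strain alarm) = 0.04×0.734×0.925 + 0.52×0.734×0.075 + 0.9424×0.266×0.925 + 0.9712×0.266×0.075
        = 0.027158 + 0.028626 + 0.231878 + 0.019375 = 0.307037
The terms with overloaded truck present sum to 0.048001, so
  P(overloaded truck | strain alarm) = 0.048001 / 0.307037 ≈ 0.1563

P(overloaded truck | strain alarm) ≈ 0.1563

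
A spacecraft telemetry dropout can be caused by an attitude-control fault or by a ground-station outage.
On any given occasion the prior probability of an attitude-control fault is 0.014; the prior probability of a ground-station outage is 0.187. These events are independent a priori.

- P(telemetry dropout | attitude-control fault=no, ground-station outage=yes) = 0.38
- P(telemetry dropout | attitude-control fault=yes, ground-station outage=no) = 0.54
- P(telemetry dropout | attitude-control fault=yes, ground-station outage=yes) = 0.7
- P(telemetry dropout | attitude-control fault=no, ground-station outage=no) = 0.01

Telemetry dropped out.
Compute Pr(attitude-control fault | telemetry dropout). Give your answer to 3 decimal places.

By total probability over the 4 (attitude-control fault, ground-station outage) configurations:
  P(telemetry dropout) = 0.01*0.986*0.813 + 0.38*0.986*0.187 + 0.54*0.014*0.813 + 0.7*0.014*0.187
        = 0.008016 + 0.070065 + 0.006146 + 0.001833 = 0.086060
Keeping only the attitude-control fault-present terms gives 0.007979, so
  P(attitude-control fault | telemetry dropout) = 0.007979 / 0.086060 ≈ 0.093

Pr(attitude-control fault | telemetry dropout) ≈ 0.093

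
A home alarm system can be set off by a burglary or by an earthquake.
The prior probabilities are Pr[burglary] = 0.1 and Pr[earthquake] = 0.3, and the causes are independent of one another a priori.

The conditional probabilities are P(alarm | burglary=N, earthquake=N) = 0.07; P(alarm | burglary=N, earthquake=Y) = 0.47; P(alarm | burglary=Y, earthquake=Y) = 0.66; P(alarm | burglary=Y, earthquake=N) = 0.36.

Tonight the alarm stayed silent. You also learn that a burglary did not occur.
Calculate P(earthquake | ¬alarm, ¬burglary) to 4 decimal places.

By total probability over both values of earthquake:
  P(¬alarm | ¬burglary) = 0.93·0.7 + 0.53·0.3
        = 0.651000 + 0.159000 = 0.810000
Keeping only the earthquake-present terms gives 0.159000, so
  P(earthquake | ¬alarm, ¬burglary) = 0.159000 / 0.810000 ≈ 0.1963

P(earthquake | ¬alarm, ¬burglary) ≈ 0.1963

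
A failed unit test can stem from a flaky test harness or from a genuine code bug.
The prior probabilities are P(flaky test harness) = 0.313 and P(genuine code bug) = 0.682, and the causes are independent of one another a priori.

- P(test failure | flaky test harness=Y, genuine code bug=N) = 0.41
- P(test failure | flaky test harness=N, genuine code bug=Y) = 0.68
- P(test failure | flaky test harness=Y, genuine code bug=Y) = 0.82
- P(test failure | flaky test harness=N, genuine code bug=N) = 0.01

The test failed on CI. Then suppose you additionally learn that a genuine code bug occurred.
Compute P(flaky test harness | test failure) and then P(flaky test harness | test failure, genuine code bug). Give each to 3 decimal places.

P(flaky test harness | test failure) ≈ 0.402; P(flaky test harness | test failure, genuine code bug) ≈ 0.355

Sum P(test failure|·) weighted by the priors over the 4 (flaky test harness, genuine code bug) configurations:
  P(test failure) = 0.01×0.687×0.318 + 0.68×0.687×0.682 + 0.41×0.313×0.318 + 0.82×0.313×0.682
        = 0.002185 + 0.318603 + 0.040809 + 0.175042 = 0.536639
Keeping only the flaky test harness-present terms gives 0.215851, so
  P(flaky test harness | test failure) = 0.215851 / 0.536639 ≈ 0.402

Now also conditioning on genuine code bug=true:
Enumerate both values of flaky test harness and weight by the priors:
  P(test failure | genuine code bug) = 0.68·0.687 + 0.82·0.313
        = 0.467160 + 0.256660 = 0.723820
Configurations with flaky test harness contribute 0.256660, so
  P(flaky test harness | test failure, genuine code bug) = 0.256660 / 0.723820 ≈ 0.355
The drop from 0.402 to 0.355 is the explaining-away (discounting) effect.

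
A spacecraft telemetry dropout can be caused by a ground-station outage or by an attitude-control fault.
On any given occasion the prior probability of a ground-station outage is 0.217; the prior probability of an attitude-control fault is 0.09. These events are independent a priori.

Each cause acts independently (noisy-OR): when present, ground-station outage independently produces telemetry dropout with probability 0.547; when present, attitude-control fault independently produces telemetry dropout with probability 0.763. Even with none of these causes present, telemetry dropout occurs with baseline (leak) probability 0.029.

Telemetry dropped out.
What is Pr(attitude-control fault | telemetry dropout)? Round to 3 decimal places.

Pr(attitude-control fault | telemetry dropout) ≈ 0.353

Under noisy-OR, P(telemetry dropout | causes) = 1 − (1−0.029)·∏(1−qᵢ) over the active causes.
P(telemetry dropout) = 0.029×0.783×0.91 + 0.769873×0.783×0.09 + 0.560137×0.217×0.91 + 0.895752×0.217×0.09 = 0.020663 + 0.054253 + 0.110610 + 0.017494 = 0.203020
Restricting to configurations with attitude-control fault present: 0.054253 + 0.017494 = 0.071747.
P(attitude-control fault | telemetry dropout) = 0.071747 / 0.203020 ≈ 0.353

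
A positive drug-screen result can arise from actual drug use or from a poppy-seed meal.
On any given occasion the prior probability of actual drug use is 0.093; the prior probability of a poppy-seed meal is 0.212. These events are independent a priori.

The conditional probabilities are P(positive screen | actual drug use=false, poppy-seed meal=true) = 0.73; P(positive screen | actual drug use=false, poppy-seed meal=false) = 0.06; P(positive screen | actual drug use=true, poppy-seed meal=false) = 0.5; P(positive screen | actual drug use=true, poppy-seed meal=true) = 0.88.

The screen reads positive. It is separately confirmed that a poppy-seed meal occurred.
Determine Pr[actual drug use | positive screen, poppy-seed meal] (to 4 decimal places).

Pr[actual drug use | positive screen, poppy-seed meal] ≈ 0.1100

For the numerator, keep only actual drug use=true terms: 0.88·0.093 = 0.081840
The normalizing constant is 0.73·0.907 + 0.88·0.093 = 0.743950
P(actual drug use | positive screen, poppy-seed meal) = 0.081840/0.743950 ≈ 0.1100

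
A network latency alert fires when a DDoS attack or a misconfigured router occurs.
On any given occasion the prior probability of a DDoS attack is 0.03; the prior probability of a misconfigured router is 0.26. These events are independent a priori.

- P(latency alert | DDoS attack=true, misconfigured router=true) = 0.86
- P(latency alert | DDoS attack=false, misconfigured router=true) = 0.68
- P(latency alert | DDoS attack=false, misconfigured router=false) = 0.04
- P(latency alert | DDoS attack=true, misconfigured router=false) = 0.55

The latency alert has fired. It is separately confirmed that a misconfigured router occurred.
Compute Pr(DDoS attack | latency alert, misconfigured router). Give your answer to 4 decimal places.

P(latency alert | misconfigured router) = 0.68*0.97 + 0.86*0.03 = 0.659600 + 0.025800 = 0.685400
Restricting to configurations with DDoS attack present: 0.86*0.03 = 0.025800.
So P(DDoS attack | latency alert, misconfigured router) = 0.025800/0.685400 ≈ 0.0376.

Pr(DDoS attack | latency alert, misconfigured router) ≈ 0.0376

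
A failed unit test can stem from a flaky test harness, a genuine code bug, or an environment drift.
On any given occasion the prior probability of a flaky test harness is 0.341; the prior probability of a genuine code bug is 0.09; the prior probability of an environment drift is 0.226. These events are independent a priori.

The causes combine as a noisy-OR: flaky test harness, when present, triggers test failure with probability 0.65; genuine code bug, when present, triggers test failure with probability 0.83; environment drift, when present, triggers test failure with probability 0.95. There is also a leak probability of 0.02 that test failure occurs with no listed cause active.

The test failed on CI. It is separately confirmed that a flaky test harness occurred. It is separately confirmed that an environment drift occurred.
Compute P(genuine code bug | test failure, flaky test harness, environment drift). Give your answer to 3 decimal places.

Under noisy-OR, P(test failure | causes) = 1 − (1−0.02)·∏(1−qᵢ) over the active causes.
P(test failure | flaky test harness, environment drift) = 0.98285·0.91 + 0.997085·0.09 = 0.894394 + 0.089738 = 0.984132
The genuine code bug-present share is 0.997085·0.09 = 0.089738.
So P(genuine code bug | test failure, flaky test harness, environment drift) = 0.089738/0.984132 ≈ 0.091.

P(genuine code bug | test failure, flaky test harness, environment drift) ≈ 0.091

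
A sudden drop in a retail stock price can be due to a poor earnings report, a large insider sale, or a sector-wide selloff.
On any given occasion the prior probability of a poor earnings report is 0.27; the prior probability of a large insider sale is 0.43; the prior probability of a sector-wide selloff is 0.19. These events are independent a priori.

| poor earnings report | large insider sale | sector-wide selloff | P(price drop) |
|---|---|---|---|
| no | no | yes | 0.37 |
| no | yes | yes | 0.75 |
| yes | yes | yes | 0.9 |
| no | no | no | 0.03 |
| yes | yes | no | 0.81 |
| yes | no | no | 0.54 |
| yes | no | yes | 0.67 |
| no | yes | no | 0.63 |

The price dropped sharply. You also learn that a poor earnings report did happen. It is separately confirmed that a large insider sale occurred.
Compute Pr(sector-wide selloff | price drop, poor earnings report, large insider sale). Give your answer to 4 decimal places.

P(price drop | poor earnings report, large insider sale) = 0.81*0.81 + 0.9*0.19 = 0.656100 + 0.171000 = 0.827100
Restricting to configurations with sector-wide selloff present: 0.9*0.19 = 0.171000.
Hence the posterior is 0.171000/0.827100 ≈ 0.2067.

Pr(sector-wide selloff | price drop, poor earnings report, large insider sale) ≈ 0.2067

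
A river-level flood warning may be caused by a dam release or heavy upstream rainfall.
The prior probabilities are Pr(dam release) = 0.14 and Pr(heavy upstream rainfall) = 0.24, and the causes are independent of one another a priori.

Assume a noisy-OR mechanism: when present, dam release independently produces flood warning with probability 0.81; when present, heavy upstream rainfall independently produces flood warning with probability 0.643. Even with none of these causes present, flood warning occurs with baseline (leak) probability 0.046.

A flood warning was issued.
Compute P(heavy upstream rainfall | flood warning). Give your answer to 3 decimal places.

Under noisy-OR, P(flood warning | causes) = 1 − (1−0.046)·∏(1−qᵢ) over the active causes.
Weight on heavy upstream rainfall=true, given the evidence: 0.136105 + 0.031426 = 0.167531
Denominator P(flood warning): 0.046×0.86×0.76 + 0.659422×0.86×0.24 + 0.81874×0.14×0.76 + 0.93529×0.14×0.24 = 0.284711
P(heavy upstream rainfall | flood warning) = 0.167531/0.284711 ≈ 0.588

P(heavy upstream rainfall | flood warning) ≈ 0.588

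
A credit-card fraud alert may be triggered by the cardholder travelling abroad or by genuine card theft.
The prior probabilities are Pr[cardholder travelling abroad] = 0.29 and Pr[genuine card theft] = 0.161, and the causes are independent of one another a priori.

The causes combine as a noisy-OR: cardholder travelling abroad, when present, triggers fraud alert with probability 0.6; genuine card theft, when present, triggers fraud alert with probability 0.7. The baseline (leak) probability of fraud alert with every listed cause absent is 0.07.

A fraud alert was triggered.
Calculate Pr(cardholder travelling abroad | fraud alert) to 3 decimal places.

Under noisy-OR, P(fraud alert | causes) = 1 − (1−0.07)·∏(1−qᵢ) over the active causes.
Numerator (weight on configurations with cardholder travelling abroad): 0.152799 + 0.041479 = 0.194278
Denominator P(fraud alert): 0.07×0.71×0.839 + 0.721×0.71×0.161 + 0.628×0.29×0.839 + 0.8884×0.29×0.161 = 0.318394
P(cardholder travelling abroad | fraud alert) = 0.194278/0.318394 ≈ 0.610

Pr(cardholder travelling abroad | fraud alert) ≈ 0.610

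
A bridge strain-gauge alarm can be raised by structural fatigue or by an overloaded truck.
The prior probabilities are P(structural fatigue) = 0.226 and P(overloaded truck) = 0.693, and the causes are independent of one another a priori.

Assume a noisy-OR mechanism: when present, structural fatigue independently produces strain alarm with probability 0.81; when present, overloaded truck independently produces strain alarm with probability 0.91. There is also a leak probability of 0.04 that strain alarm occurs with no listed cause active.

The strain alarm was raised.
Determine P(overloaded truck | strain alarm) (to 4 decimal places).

Under noisy-OR, P(strain alarm | causes) = 1 − (1−0.04)·∏(1−qᵢ) over the active causes.
For the numerator, keep only overloaded truck=true terms: 0.490039 + 0.154047 = 0.644086
Denominator P(strain alarm): 0.04·0.774·0.307 + 0.9136·0.774·0.693 + 0.8176·0.226·0.307 + 0.983584·0.226·0.693 = 0.710318
Posterior = 0.644086 / 0.710318 ≈ 0.9068

P(overloaded truck | strain alarm) ≈ 0.9068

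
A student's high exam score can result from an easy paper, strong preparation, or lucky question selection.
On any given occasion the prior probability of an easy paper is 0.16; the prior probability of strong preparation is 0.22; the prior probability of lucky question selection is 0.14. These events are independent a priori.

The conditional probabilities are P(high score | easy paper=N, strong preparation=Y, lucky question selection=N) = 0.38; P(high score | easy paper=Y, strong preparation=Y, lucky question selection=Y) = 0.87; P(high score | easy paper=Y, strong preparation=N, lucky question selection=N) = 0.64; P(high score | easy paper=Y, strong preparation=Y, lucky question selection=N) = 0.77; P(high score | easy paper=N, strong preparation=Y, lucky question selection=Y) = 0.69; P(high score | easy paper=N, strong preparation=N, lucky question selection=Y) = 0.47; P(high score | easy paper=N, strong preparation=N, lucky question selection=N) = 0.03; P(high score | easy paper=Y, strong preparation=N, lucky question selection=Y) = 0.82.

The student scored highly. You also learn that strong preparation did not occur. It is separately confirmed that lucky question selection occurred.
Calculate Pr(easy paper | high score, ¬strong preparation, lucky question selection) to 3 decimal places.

Pr(easy paper | high score, ¬strong preparation, lucky question selection) ≈ 0.249

Numerator (weight on configurations with easy paper): 0.82·0.16 = 0.131200
Denominator P(high score | ¬strong preparation, lucky question selection): 0.47·0.84 + 0.82·0.16 = 0.526000
Posterior = 0.131200 / 0.526000 ≈ 0.249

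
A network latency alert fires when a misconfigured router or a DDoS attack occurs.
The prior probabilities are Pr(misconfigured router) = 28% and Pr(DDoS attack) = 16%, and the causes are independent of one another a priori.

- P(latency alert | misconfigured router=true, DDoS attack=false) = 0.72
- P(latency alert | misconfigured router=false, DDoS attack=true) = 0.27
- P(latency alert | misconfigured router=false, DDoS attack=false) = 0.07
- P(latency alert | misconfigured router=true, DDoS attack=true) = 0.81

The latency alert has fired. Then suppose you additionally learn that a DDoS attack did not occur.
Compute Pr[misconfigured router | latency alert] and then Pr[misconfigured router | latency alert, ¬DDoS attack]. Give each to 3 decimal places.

By total probability over the 4 (misconfigured router, DDoS attack) configurations:
  P(latency alert) = 0.07·0.72·0.84 + 0.27·0.72·0.16 + 0.72·0.28·0.84 + 0.81·0.28·0.16
        = 0.042336 + 0.031104 + 0.169344 + 0.036288 = 0.279072
Keeping only the misconfigured router-present terms gives 0.205632, so
  P(misconfigured router | latency alert) = 0.205632 / 0.279072 ≈ 0.737

Now also conditioning on DDoS attack≠true:
P(latency alert | ¬DDoS attack) = 0.07*0.72 + 0.72*0.28 = 0.050400 + 0.201600 = 0.252000
Restricting to configurations with misconfigured router present: 0.72*0.28 = 0.201600.
Hence the posterior is 0.201600/0.252000 ≈ 0.800.
Ruling out DDoS attack raises the posterior on misconfigured router — the flip side of explaining away.

Pr[misconfigured router | latency alert] ≈ 0.737; Pr[misconfigured router | latency alert, ¬DDoS attack] ≈ 0.800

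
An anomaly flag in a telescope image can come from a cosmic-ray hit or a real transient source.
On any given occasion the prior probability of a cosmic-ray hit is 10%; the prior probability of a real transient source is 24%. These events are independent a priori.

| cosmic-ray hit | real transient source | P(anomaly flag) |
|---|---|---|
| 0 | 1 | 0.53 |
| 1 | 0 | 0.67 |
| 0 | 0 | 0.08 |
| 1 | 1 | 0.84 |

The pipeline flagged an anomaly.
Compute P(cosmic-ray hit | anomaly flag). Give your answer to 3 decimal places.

P(cosmic-ray hit | anomaly flag) ≈ 0.296

P(anomaly flag) = 0.08·0.9·0.76 + 0.53·0.9·0.24 + 0.67·0.1·0.76 + 0.84·0.1·0.24 = 0.054720 + 0.114480 + 0.050920 + 0.020160 = 0.240280
Of this, 0.071080 comes from 0.050920 + 0.020160 (the cosmic-ray hit=true cases).
P(cosmic-ray hit | anomaly flag) = 0.071080 / 0.240280 ≈ 0.296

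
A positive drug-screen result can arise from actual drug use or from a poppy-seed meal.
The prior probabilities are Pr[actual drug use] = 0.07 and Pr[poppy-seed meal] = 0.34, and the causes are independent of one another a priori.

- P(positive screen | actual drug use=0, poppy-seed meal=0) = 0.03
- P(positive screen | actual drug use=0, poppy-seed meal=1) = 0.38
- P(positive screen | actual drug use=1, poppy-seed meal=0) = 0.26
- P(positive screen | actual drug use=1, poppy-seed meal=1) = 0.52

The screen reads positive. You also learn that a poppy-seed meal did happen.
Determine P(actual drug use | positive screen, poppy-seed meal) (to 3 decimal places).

P(actual drug use | positive screen, poppy-seed meal) ≈ 0.093

Weight on actual drug use=true, given the evidence: 0.52*0.07 = 0.036400
Normalizer over all consistent configurations: 0.38*0.93 + 0.52*0.07 = 0.389800
Posterior = 0.036400 / 0.389800 ≈ 0.093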